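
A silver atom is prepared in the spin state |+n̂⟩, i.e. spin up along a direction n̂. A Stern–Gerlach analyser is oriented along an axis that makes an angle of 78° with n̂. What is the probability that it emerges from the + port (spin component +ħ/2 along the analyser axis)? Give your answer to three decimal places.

0.604

For spin-½, the probability of finding spin-up along an axis at angle θ to the initial spin direction is cos²(θ/2); spin-down is sin²(θ/2).
θ = 78°, so P = cos²(39°) ≈ 0.604.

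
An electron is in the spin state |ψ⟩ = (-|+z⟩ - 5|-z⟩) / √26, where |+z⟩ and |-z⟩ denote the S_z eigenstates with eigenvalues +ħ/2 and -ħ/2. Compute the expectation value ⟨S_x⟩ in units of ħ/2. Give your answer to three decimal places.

0.385

⟨σ_x⟩ = 2 Re(a* b)/(|a|²+|b|²) with a = -1, b = -5.
a* b = 5, so ⟨σ_x⟩ = 10/26.
⟨S_x⟩ = (ħ/2)·⟨σ_x⟩.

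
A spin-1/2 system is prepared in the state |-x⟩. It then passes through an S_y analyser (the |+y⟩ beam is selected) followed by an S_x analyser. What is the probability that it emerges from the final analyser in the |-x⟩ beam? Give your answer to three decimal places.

0.250

First analyser (S_y): from |-x⟩, P(|+y⟩) = 1/2.
After stage 1 the state is |+y⟩; P(|-x⟩) = |⟨-x|+y⟩|² = 1/2.
Joint probability = 1/2 × 1/2 = 0.250.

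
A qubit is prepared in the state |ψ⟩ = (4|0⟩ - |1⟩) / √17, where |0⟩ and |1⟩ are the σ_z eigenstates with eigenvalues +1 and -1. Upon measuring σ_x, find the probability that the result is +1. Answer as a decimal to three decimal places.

|+x⟩ = (|0⟩ + |1⟩)/√2, so ⟨+x|ψ⟩ = (3) / (√2·√17).
P = |3|² / 34 = 9/34.

0.265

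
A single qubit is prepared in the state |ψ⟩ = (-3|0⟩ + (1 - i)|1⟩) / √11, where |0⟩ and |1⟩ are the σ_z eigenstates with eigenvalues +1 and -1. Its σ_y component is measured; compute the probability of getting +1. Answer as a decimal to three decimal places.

|+y⟩ = (|0⟩ + i|1⟩)/√2, so ⟨+y|ψ⟩ = (-4 - i) / (√2·√11).
P = |-4 - i|² / 22 = 17/22.

0.773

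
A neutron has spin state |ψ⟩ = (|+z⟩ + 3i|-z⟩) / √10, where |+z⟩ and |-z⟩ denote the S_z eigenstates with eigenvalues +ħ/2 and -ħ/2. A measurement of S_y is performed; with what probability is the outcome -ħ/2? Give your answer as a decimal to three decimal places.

|-y⟩ = (|+z⟩ - i|-z⟩)/√2, so ⟨-y|ψ⟩ = (-2) / (√2·√10).
P = |-2|² / 20 = 4/20.

0.200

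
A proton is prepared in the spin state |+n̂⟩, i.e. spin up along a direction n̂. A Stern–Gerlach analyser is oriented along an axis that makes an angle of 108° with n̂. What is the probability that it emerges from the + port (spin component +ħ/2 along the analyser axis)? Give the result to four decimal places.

0.3455

For spin-½, the probability of finding spin-up along an axis at angle θ to the initial spin direction is cos²(θ/2); spin-down is sin²(θ/2).
θ = 108°, so P = cos²(54°) ≈ 0.3455.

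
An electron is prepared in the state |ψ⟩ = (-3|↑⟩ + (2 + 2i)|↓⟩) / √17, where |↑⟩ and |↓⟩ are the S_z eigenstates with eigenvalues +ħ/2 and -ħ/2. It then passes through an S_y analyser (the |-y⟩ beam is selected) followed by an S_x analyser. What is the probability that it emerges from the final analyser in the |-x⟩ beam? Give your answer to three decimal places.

First analyser (S_y): P(|-y⟩) = |⟨-y|ψ⟩|² = 29/34.
After stage 1 the state is |-y⟩; P(|-x⟩) = |⟨-x|-y⟩|² = 1/2.
Joint probability = 29/34 × 1/2 = 0.426.

0.426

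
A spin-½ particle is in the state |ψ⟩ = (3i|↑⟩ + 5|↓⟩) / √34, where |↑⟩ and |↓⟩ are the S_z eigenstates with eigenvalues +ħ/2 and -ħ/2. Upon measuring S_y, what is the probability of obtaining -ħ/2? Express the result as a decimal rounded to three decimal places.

0.941

|-y⟩ = (|↑⟩ - i|↓⟩)/√2, so ⟨-y|ψ⟩ = (8i) / (√2·√34).
P = |8i|² / 68 = 64/68.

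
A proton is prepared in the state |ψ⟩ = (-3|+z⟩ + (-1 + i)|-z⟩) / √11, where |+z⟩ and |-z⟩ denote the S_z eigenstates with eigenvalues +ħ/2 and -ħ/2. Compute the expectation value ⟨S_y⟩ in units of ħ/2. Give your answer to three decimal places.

⟨σ_y⟩ = 2 Im(a* b)/(|a|²+|b|²) with a = -3, b = (-1 + i).
a* b = (3 - 3i), so ⟨σ_y⟩ = -6/11.
⟨S_y⟩ = (ħ/2)·⟨σ_y⟩.

-0.545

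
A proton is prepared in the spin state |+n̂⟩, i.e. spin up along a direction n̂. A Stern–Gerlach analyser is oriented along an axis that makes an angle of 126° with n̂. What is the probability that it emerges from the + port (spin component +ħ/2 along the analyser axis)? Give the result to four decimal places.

0.2061

For spin-½, the probability of finding spin-up along an axis at angle θ to the initial spin direction is cos²(θ/2); spin-down is sin²(θ/2).
θ = 126°, so P = cos²(63°) ≈ 0.2061.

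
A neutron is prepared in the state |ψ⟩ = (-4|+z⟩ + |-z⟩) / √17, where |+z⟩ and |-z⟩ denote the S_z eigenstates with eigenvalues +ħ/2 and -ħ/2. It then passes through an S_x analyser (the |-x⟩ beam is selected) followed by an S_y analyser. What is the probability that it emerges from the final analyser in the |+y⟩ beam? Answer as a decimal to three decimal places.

0.368

First analyser (S_x): P(|-x⟩) = |⟨-x|ψ⟩|² = 25/34.
After stage 1 the state is |-x⟩; P(|+y⟩) = |⟨+y|-x⟩|² = 1/2.
Joint probability = 25/34 × 1/2 = 0.368.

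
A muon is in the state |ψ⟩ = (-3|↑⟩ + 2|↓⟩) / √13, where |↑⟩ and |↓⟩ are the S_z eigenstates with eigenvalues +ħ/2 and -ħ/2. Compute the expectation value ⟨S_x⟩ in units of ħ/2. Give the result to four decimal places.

⟨σ_x⟩ = 2 Re(a* b)/(|a|²+|b|²) with a = -3, b = 2.
a* b = -6, so ⟨σ_x⟩ = -12/13.
⟨S_x⟩ = (ħ/2)·⟨σ_x⟩.

-0.9231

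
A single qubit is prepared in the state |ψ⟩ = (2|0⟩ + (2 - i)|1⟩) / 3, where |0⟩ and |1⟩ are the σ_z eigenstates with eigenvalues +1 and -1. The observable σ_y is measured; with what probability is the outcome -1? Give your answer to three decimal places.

0.722

|-y⟩ = (|0⟩ - i|1⟩)/√2, so ⟨-y|ψ⟩ = (3 + 2i) / (√2·3).
P = |3 + 2i|² / 18 = 13/18.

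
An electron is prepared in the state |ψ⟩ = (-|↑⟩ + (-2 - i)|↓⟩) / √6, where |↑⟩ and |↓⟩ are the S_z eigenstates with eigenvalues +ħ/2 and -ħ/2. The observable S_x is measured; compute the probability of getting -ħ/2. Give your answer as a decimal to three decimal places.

0.167

|-x⟩ = (|↑⟩ - |↓⟩)/√2, so ⟨-x|ψ⟩ = (1 + i) / (√2·√6).
P = |1 + i|² / 12 = 2/12.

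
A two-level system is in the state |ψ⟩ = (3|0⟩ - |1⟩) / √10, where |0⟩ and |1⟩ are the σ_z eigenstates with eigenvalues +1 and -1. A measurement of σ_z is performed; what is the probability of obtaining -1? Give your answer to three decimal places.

0.100

The -1 outcome corresponds to |1⟩. Its amplitude in |ψ⟩ is -1/√10.
P = |-1|² / 10 = 1/10.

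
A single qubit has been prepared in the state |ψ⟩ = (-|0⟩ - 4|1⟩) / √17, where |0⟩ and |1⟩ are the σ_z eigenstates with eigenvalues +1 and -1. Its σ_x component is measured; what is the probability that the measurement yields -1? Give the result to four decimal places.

|-x⟩ = (|0⟩ - |1⟩)/√2, so ⟨-x|ψ⟩ = (3) / (√2·√17).
P = |3|² / 34 = 9/34.

0.2647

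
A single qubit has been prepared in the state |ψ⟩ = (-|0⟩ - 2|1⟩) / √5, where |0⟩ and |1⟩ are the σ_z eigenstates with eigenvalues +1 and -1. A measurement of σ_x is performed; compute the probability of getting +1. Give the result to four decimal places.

|+x⟩ = (|0⟩ + |1⟩)/√2, so ⟨+x|ψ⟩ = (-3) / (√2·√5).
P = |-3|² / 10 = 9/10.

0.9000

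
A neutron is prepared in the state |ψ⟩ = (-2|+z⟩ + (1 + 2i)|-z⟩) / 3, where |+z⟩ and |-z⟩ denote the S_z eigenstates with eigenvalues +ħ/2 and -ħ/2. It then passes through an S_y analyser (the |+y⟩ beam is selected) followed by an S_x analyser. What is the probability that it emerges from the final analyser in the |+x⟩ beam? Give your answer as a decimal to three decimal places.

First analyser (S_y): P(|+y⟩) = |⟨+y|ψ⟩|² = 1/18.
After stage 1 the state is |+y⟩; P(|+x⟩) = |⟨+x|+y⟩|² = 1/2.
Joint probability = 1/18 × 1/2 = 0.028.

0.028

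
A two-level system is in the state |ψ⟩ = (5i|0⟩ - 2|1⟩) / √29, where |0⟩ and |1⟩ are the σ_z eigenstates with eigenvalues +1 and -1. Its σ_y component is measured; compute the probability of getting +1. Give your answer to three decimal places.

0.845

|+y⟩ = (|0⟩ + i|1⟩)/√2, so ⟨+y|ψ⟩ = (7i) / (√2·√29).
P = |7i|² / 58 = 49/58.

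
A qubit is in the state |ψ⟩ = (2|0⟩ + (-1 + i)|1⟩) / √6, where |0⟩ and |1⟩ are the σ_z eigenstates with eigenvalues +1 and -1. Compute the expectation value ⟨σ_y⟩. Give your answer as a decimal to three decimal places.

⟨σ_y⟩ = 2 Im(a* b)/(|a|²+|b|²) with a = 2, b = (-1 + i).
a* b = (-2 + 2i), so ⟨σ_y⟩ = 4/6.

0.667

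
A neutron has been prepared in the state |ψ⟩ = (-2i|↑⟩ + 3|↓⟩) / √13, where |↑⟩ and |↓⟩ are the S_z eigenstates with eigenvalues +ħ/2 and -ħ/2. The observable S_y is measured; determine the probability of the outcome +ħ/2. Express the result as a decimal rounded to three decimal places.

0.962

|+y⟩ = (|↑⟩ + i|↓⟩)/√2, so ⟨+y|ψ⟩ = (-5i) / (√2·√13).
P = |-5i|² / 26 = 25/26.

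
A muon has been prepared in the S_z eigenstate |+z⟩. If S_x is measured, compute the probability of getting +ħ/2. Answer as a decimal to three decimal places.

In the S_z basis, |+z⟩ = |+z⟩ and |+x⟩ = (|+z⟩ + |-z⟩)/√2.
|⟨+x|+z⟩|² = 1/2.

0.500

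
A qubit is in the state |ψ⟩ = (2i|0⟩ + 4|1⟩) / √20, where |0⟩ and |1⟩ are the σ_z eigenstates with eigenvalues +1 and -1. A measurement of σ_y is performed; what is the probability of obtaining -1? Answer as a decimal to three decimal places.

0.900

|-y⟩ = (|0⟩ - i|1⟩)/√2, so ⟨-y|ψ⟩ = (6i) / (√2·√20).
P = |6i|² / 40 = 36/40.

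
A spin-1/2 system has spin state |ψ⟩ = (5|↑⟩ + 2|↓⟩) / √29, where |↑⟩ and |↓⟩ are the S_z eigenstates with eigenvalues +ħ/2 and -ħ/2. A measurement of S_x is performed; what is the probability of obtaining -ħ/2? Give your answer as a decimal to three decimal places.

|-x⟩ = (|↑⟩ - |↓⟩)/√2, so ⟨-x|ψ⟩ = (3) / (√2·√29).
P = |3|² / 58 = 9/58.

0.155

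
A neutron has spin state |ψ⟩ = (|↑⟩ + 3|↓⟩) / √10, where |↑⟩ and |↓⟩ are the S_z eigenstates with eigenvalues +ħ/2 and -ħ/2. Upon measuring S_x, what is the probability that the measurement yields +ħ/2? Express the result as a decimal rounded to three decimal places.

0.800

|+x⟩ = (|↑⟩ + |↓⟩)/√2, so ⟨+x|ψ⟩ = (4) / (√2·√10).
P = |4|² / 20 = 16/20.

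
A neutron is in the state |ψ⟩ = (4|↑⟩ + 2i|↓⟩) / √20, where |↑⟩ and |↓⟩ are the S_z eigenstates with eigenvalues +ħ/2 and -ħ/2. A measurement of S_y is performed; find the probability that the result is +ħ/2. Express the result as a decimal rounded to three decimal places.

0.900

|+y⟩ = (|↑⟩ + i|↓⟩)/√2, so ⟨+y|ψ⟩ = (6) / (√2·√20).
P = |6|² / 40 = 36/40.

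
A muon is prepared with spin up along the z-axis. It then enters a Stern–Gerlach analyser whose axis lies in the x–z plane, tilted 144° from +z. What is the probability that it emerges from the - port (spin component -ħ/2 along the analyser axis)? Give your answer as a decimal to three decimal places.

For spin-½, the probability of finding spin-up along an axis at angle θ to the initial spin direction is cos²(θ/2); spin-down is sin²(θ/2).
θ = 144°, so P = sin²(72°) ≈ 0.905.

0.905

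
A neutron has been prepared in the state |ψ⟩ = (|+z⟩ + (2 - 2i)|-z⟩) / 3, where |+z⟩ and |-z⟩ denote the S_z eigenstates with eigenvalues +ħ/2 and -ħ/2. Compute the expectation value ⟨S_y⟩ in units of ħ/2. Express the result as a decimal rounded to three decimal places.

-0.444

⟨σ_y⟩ = 2 Im(a* b)/(|a|²+|b|²) with a = 1, b = (2 - 2i).
a* b = (2 - 2i), so ⟨σ_y⟩ = -4/9.
⟨S_y⟩ = (ħ/2)·⟨σ_y⟩.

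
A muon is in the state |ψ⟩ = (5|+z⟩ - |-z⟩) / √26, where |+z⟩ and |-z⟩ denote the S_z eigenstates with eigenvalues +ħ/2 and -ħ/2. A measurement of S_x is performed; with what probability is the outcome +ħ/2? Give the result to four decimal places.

0.3077

|+x⟩ = (|+z⟩ + |-z⟩)/√2, so ⟨+x|ψ⟩ = (4) / (√2·√26).
P = |4|² / 52 = 16/52.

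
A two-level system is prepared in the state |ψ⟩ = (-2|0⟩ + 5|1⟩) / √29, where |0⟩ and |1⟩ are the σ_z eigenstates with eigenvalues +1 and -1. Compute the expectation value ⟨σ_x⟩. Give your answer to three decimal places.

-0.690

⟨σ_x⟩ = 2 Re(a* b)/(|a|²+|b|²) with a = -2, b = 5.
a* b = -10, so ⟨σ_x⟩ = -20/29.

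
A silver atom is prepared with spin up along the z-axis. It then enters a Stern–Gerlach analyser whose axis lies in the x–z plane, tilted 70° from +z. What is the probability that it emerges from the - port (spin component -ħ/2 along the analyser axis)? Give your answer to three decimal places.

0.329

For spin-½, the probability of finding spin-up along an axis at angle θ to the initial spin direction is cos²(θ/2); spin-down is sin²(θ/2).
θ = 70°, so P = sin²(35°) ≈ 0.329.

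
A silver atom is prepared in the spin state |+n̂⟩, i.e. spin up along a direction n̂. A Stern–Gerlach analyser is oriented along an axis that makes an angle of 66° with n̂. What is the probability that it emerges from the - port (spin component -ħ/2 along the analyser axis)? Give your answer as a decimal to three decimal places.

For spin-½, the probability of finding spin-up along an axis at angle θ to the initial spin direction is cos²(θ/2); spin-down is sin²(θ/2).
θ = 66°, so P = sin²(33°) ≈ 0.297.

0.297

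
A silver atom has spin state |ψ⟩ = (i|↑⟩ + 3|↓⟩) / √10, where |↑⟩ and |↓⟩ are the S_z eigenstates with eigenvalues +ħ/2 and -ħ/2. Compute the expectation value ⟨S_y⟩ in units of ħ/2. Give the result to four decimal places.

-0.6000

⟨σ_y⟩ = 2 Im(a* b)/(|a|²+|b|²) with a = i, b = 3.
a* b = -3i, so ⟨σ_y⟩ = -6/10.
⟨S_y⟩ = (ħ/2)·⟨σ_y⟩.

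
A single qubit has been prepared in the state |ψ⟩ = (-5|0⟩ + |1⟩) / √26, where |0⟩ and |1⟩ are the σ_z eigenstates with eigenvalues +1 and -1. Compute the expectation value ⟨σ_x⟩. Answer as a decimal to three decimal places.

-0.385

⟨σ_x⟩ = 2 Re(a* b)/(|a|²+|b|²) with a = -5, b = 1.
a* b = -5, so ⟨σ_x⟩ = -10/26.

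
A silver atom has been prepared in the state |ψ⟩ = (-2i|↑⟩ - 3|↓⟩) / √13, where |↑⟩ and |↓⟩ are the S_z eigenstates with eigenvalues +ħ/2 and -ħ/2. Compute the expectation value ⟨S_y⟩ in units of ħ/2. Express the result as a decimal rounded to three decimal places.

⟨σ_y⟩ = 2 Im(a* b)/(|a|²+|b|²) with a = -2i, b = -3.
a* b = -6i, so ⟨σ_y⟩ = -12/13.
⟨S_y⟩ = (ħ/2)·⟨σ_y⟩.

-0.923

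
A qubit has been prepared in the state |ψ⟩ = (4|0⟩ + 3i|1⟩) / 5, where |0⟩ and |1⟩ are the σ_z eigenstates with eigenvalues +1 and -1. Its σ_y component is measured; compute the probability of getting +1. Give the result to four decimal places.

0.9800

|+y⟩ = (|0⟩ + i|1⟩)/√2, so ⟨+y|ψ⟩ = (7) / (√2·5).
P = |7|² / 50 = 49/50.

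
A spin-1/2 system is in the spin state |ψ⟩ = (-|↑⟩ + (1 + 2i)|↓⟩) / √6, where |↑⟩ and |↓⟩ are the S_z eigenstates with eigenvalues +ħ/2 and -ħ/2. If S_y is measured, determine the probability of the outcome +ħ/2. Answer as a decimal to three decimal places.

0.167

|+y⟩ = (|↑⟩ + i|↓⟩)/√2, so ⟨+y|ψ⟩ = (1 - i) / (√2·√6).
P = |1 - i|² / 12 = 2/12.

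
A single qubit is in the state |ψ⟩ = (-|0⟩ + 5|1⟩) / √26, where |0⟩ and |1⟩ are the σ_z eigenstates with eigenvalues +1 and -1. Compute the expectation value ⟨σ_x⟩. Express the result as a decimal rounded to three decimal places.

⟨σ_x⟩ = 2 Re(a* b)/(|a|²+|b|²) with a = -1, b = 5.
a* b = -5, so ⟨σ_x⟩ = -10/26.

-0.385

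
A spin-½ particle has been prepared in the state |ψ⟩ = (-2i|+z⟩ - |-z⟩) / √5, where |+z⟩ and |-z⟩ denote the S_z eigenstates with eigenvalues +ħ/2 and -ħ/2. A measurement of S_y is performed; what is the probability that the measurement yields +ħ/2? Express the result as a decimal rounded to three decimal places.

|+y⟩ = (|+z⟩ + i|-z⟩)/√2, so ⟨+y|ψ⟩ = (-i) / (√2·√5).
P = |-i|² / 10 = 1/10.

0.100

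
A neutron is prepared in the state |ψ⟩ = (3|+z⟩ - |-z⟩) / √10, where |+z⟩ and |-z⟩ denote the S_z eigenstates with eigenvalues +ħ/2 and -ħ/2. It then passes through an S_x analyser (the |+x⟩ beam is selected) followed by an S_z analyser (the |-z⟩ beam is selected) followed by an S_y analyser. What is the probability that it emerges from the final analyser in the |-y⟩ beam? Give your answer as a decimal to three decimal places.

First analyser (S_x): P(|+x⟩) = |⟨+x|ψ⟩|² = 4/20.
After stage 1 the state is |+x⟩; P(|-z⟩) = |⟨-z|+x⟩|² = 1/2.
After stage 2 the state is |-z⟩; P(|-y⟩) = |⟨-y|-z⟩|² = 1/2.
Joint probability = 4/20 × 1/2 × 1/2 = 0.050.

0.050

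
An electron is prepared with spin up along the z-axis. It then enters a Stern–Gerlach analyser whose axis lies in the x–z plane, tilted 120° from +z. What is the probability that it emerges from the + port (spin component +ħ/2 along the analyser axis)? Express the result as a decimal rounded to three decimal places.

0.250

For spin-½, the probability of finding spin-up along an axis at angle θ to the initial spin direction is cos²(θ/2); spin-down is sin²(θ/2).
θ = 120°, so P = cos²(60°) ≈ 0.250.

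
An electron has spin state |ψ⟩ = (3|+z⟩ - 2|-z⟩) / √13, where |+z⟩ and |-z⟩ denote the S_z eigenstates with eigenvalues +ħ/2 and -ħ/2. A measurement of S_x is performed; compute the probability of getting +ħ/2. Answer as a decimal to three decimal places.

|+x⟩ = (|+z⟩ + |-z⟩)/√2, so ⟨+x|ψ⟩ = (1) / (√2·√13).
P = |1|² / 26 = 1/26.

0.038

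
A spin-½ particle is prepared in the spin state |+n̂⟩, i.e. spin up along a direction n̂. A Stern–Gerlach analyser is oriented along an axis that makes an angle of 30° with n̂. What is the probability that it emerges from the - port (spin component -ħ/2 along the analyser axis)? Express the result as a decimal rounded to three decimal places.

For spin-½, the probability of finding spin-up along an axis at angle θ to the initial spin direction is cos²(θ/2); spin-down is sin²(θ/2).
θ = 30°, so P = sin²(15°) ≈ 0.067.

0.067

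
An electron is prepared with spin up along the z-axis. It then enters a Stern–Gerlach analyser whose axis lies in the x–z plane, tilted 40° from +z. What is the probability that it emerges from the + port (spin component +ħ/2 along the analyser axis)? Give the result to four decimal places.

0.8830

For spin-½, the probability of finding spin-up along an axis at angle θ to the initial spin direction is cos²(θ/2); spin-down is sin²(θ/2).
θ = 40°, so P = cos²(20°) ≈ 0.8830.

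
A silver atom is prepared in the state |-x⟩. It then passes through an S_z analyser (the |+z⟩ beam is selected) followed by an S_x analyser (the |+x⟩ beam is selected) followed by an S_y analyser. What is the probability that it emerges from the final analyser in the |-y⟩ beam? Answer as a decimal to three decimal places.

First analyser (S_z): from |-x⟩, P(|+z⟩) = 1/2.
After stage 1 the state is |+z⟩; P(|+x⟩) = |⟨+x|+z⟩|² = 1/2.
After stage 2 the state is |+x⟩; P(|-y⟩) = |⟨-y|+x⟩|² = 1/2.
Joint probability = 1/2 × 1/2 × 1/2 = 0.125.

0.125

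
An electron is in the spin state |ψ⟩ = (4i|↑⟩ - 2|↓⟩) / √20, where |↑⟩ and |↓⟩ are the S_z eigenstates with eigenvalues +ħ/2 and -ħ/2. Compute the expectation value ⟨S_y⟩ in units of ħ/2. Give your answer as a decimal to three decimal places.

⟨σ_y⟩ = 2 Im(a* b)/(|a|²+|b|²) with a = 4i, b = -2.
a* b = 8i, so ⟨σ_y⟩ = 16/20.
⟨S_y⟩ = (ħ/2)·⟨σ_y⟩.

0.800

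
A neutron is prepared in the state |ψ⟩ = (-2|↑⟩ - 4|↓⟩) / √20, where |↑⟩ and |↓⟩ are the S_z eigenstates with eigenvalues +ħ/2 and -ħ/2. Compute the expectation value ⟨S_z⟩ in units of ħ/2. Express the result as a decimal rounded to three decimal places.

-0.600

⟨σ_z⟩ = |a|² - |b|² divided by |a|²+|b|², with a, b the |↑⟩, |↓⟩ amplitudes.
= (4 - 16)/20 = -12/20.
⟨S_z⟩ = (ħ/2)·⟨σ_z⟩.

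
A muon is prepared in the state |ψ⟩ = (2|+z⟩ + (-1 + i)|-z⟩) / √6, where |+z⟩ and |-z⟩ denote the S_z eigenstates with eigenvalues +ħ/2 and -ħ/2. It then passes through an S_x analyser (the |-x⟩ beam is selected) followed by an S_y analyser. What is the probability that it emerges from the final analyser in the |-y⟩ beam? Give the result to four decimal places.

0.4167

First analyser (S_x): P(|-x⟩) = |⟨-x|ψ⟩|² = 10/12.
After stage 1 the state is |-x⟩; P(|-y⟩) = |⟨-y|-x⟩|² = 1/2.
Joint probability = 10/12 × 1/2 = 0.4167.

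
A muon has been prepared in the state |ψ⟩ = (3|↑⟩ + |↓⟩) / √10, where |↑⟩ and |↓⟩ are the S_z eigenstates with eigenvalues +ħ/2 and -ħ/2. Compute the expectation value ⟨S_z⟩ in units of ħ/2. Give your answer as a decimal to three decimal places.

0.800

⟨σ_z⟩ = |a|² - |b|² divided by |a|²+|b|², with a, b the |↑⟩, |↓⟩ amplitudes.
= (9 - 1)/10 = 8/10.
⟨S_z⟩ = (ħ/2)·⟨σ_z⟩.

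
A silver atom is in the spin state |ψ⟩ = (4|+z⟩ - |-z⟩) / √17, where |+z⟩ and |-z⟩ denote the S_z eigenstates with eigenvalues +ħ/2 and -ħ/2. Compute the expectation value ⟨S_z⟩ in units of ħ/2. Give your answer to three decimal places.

0.882

⟨σ_z⟩ = |a|² - |b|² divided by |a|²+|b|², with a, b the |+z⟩, |-z⟩ amplitudes.
= (16 - 1)/17 = 15/17.
⟨S_z⟩ = (ħ/2)·⟨σ_z⟩.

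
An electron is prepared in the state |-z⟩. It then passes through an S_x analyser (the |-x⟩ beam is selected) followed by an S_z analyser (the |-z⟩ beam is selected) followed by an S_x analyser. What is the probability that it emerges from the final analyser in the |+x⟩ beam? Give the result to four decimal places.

0.1250

First analyser (S_x): from |-z⟩, P(|-x⟩) = 1/2.
After stage 1 the state is |-x⟩; P(|-z⟩) = |⟨-z|-x⟩|² = 1/2.
After stage 2 the state is |-z⟩; P(|+x⟩) = |⟨+x|-z⟩|² = 1/2.
Joint probability = 1/2 × 1/2 × 1/2 = 0.1250.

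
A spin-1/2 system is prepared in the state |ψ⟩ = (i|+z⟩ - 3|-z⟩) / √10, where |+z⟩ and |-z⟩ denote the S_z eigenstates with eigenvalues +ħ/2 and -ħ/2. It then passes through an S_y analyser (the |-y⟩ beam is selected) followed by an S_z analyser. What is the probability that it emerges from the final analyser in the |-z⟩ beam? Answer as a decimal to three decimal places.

First analyser (S_y): P(|-y⟩) = |⟨-y|ψ⟩|² = 4/20.
After stage 1 the state is |-y⟩; P(|-z⟩) = |⟨-z|-y⟩|² = 1/2.
Joint probability = 4/20 × 1/2 = 0.100.

0.100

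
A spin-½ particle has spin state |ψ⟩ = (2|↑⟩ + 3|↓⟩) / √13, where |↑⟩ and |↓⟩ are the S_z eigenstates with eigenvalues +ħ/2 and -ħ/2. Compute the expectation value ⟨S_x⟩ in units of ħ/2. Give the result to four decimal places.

⟨σ_x⟩ = 2 Re(a* b)/(|a|²+|b|²) with a = 2, b = 3.
a* b = 6, so ⟨σ_x⟩ = 12/13.
⟨S_x⟩ = (ħ/2)·⟨σ_x⟩.

0.9231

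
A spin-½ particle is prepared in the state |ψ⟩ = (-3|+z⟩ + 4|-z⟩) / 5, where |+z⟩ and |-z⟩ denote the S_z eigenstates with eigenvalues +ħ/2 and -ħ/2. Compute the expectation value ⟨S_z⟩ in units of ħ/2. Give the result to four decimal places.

⟨σ_z⟩ = |a|² - |b|² divided by |a|²+|b|², with a, b the |+z⟩, |-z⟩ amplitudes.
= (9 - 16)/25 = -7/25.
⟨S_z⟩ = (ħ/2)·⟨σ_z⟩.

-0.2800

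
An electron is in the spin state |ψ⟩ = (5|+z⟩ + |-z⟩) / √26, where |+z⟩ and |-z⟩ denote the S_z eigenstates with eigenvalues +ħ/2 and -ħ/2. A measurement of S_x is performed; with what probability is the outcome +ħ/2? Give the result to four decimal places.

|+x⟩ = (|+z⟩ + |-z⟩)/√2, so ⟨+x|ψ⟩ = (6) / (√2·√26).
P = |6|² / 52 = 36/52.

0.6923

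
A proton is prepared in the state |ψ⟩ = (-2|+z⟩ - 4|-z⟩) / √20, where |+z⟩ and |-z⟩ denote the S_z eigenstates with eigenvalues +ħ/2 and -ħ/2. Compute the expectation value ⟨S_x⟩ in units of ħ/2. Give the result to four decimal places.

⟨σ_x⟩ = 2 Re(a* b)/(|a|²+|b|²) with a = -2, b = -4.
a* b = 8, so ⟨σ_x⟩ = 16/20.
⟨S_x⟩ = (ħ/2)·⟨σ_x⟩.

0.8000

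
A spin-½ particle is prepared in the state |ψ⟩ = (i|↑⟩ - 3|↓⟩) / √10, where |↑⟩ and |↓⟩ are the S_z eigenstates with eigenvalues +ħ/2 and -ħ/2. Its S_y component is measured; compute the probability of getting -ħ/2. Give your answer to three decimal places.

0.200

|-y⟩ = (|↑⟩ - i|↓⟩)/√2, so ⟨-y|ψ⟩ = (-2i) / (√2·√10).
P = |-2i|² / 20 = 4/20.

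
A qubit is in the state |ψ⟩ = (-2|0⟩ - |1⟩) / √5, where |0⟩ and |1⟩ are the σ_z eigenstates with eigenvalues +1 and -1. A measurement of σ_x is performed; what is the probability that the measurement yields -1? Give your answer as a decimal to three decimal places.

0.100

|-x⟩ = (|0⟩ - |1⟩)/√2, so ⟨-x|ψ⟩ = (-1) / (√2·√5).
P = |-1|² / 10 = 1/10.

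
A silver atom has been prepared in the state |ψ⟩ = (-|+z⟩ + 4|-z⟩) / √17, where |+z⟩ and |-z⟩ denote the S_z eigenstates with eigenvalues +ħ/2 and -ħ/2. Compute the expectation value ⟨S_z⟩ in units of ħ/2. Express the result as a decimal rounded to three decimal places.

-0.882

⟨σ_z⟩ = |a|² - |b|² divided by |a|²+|b|², with a, b the |+z⟩, |-z⟩ amplitudes.
= (1 - 16)/17 = -15/17.
⟨S_z⟩ = (ħ/2)·⟨σ_z⟩.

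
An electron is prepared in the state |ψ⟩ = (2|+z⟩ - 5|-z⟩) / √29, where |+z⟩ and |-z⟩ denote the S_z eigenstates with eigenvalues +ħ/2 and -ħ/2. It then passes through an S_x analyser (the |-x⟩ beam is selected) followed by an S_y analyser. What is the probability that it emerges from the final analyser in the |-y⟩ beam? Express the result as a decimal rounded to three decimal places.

0.422

First analyser (S_x): P(|-x⟩) = |⟨-x|ψ⟩|² = 49/58.
After stage 1 the state is |-x⟩; P(|-y⟩) = |⟨-y|-x⟩|² = 1/2.
Joint probability = 49/58 × 1/2 = 0.422.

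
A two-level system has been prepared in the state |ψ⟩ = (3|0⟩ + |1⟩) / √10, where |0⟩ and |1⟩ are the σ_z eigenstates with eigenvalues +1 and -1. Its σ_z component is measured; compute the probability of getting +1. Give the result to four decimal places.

0.9000

The +1 outcome corresponds to |0⟩. Its amplitude in |ψ⟩ is 3/√10.
P = |3|² / 10 = 9/10.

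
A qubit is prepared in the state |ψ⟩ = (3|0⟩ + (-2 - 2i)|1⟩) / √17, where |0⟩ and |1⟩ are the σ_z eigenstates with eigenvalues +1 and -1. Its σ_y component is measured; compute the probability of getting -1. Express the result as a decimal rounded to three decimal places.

0.853

|-y⟩ = (|0⟩ - i|1⟩)/√2, so ⟨-y|ψ⟩ = (5 - 2i) / (√2·√17).
P = |5 - 2i|² / 34 = 29/34.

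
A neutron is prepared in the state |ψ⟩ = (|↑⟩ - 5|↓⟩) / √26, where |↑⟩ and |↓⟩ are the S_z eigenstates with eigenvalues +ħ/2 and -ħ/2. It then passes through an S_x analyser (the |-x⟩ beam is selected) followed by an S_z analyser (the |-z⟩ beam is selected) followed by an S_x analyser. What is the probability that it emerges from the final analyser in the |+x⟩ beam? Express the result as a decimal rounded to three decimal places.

0.173

First analyser (S_x): P(|-x⟩) = |⟨-x|ψ⟩|² = 36/52.
After stage 1 the state is |-x⟩; P(|-z⟩) = |⟨-z|-x⟩|² = 1/2.
After stage 2 the state is |-z⟩; P(|+x⟩) = |⟨+x|-z⟩|² = 1/2.
Joint probability = 36/52 × 1/2 × 1/2 = 0.173.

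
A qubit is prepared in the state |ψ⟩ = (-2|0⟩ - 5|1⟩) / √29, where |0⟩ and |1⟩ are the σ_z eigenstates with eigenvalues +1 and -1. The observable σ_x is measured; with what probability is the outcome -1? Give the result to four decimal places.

|-x⟩ = (|0⟩ - |1⟩)/√2, so ⟨-x|ψ⟩ = (3) / (√2·√29).
P = |3|² / 58 = 9/58.

0.1552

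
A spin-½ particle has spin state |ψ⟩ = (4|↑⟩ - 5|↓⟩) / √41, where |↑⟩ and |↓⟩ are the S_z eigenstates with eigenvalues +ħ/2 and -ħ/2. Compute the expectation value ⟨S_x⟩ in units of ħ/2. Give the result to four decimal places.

⟨σ_x⟩ = 2 Re(a* b)/(|a|²+|b|²) with a = 4, b = -5.
a* b = -20, so ⟨σ_x⟩ = -40/41.
⟨S_x⟩ = (ħ/2)·⟨σ_x⟩.

-0.9756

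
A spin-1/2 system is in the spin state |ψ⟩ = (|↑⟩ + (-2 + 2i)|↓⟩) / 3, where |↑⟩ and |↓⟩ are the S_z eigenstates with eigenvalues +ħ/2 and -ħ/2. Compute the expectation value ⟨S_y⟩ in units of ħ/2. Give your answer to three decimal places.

0.444

⟨σ_y⟩ = 2 Im(a* b)/(|a|²+|b|²) with a = 1, b = (-2 + 2i).
a* b = (-2 + 2i), so ⟨σ_y⟩ = 4/9.
⟨S_y⟩ = (ħ/2)·⟨σ_y⟩.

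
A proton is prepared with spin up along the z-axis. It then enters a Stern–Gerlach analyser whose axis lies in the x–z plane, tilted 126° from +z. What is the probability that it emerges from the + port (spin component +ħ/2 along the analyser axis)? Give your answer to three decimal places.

0.206

For spin-½, the probability of finding spin-up along an axis at angle θ to the initial spin direction is cos²(θ/2); spin-down is sin²(θ/2).
θ = 126°, so P = cos²(63°) ≈ 0.206.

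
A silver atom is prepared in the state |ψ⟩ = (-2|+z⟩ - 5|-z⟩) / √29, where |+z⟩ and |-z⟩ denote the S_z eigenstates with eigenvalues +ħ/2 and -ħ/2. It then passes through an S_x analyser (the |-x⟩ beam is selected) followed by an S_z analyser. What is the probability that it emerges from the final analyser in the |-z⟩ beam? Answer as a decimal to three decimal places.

First analyser (S_x): P(|-x⟩) = |⟨-x|ψ⟩|² = 9/58.
After stage 1 the state is |-x⟩; P(|-z⟩) = |⟨-z|-x⟩|² = 1/2.
Joint probability = 9/58 × 1/2 = 0.078.

0.078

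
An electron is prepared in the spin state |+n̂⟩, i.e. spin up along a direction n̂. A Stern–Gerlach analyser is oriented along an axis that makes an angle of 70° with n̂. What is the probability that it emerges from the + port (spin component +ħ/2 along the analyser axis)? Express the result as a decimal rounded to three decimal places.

For spin-½, the probability of finding spin-up along an axis at angle θ to the initial spin direction is cos²(θ/2); spin-down is sin²(θ/2).
θ = 70°, so P = cos²(35°) ≈ 0.671.

0.671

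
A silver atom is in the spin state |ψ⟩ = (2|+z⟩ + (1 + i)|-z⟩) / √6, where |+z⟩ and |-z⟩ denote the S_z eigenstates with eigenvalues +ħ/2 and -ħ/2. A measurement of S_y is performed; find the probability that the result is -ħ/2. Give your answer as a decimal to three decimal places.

0.167

|-y⟩ = (|+z⟩ - i|-z⟩)/√2, so ⟨-y|ψ⟩ = (1 + i) / (√2·√6).
P = |1 + i|² / 12 = 2/12.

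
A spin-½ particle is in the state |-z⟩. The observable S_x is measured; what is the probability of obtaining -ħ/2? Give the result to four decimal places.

0.5000

In the S_z basis, |-z⟩ = |-z⟩ and |-x⟩ = (|+z⟩ - |-z⟩)/√2.
|⟨-x|-z⟩|² = 1/2.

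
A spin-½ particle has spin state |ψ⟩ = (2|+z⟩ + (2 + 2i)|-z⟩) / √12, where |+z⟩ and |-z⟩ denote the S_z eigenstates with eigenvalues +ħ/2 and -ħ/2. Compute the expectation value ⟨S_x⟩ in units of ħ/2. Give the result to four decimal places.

⟨σ_x⟩ = 2 Re(a* b)/(|a|²+|b|²) with a = 2, b = (2 + 2i).
a* b = (4 + 4i), so ⟨σ_x⟩ = 8/12.
⟨S_x⟩ = (ħ/2)·⟨σ_x⟩.

0.6667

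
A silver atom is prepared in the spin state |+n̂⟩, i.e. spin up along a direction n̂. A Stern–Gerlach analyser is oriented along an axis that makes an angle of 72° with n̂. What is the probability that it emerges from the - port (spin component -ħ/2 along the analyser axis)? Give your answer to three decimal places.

For spin-½, the probability of finding spin-up along an axis at angle θ to the initial spin direction is cos²(θ/2); spin-down is sin²(θ/2).
θ = 72°, so P = sin²(36°) ≈ 0.345.

0.345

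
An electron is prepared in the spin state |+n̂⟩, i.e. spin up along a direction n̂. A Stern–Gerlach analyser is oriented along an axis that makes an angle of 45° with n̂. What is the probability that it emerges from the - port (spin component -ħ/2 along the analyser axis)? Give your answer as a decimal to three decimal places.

0.146

For spin-½, the probability of finding spin-up along an axis at angle θ to the initial spin direction is cos²(θ/2); spin-down is sin²(θ/2).
θ = 45°, so P = sin²(22.5°) ≈ 0.146.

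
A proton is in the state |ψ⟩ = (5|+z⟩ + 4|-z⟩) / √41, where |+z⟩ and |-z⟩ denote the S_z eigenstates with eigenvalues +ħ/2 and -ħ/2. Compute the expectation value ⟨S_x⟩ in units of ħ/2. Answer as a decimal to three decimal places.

0.976

⟨σ_x⟩ = 2 Re(a* b)/(|a|²+|b|²) with a = 5, b = 4.
a* b = 20, so ⟨σ_x⟩ = 40/41.
⟨S_x⟩ = (ħ/2)·⟨σ_x⟩.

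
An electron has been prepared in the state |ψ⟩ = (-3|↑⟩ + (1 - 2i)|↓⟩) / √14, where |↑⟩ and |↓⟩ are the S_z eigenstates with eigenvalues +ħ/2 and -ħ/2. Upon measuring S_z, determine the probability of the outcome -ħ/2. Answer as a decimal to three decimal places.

0.357

The -ħ/2 outcome corresponds to |↓⟩. Its amplitude in |ψ⟩ is (1 - 2i)/√14.
P = |1 - 2i|² / 14 = 5/14.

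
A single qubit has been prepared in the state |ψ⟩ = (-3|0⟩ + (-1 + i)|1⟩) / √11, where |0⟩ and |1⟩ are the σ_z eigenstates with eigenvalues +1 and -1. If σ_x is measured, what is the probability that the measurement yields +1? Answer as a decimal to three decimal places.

0.773

|+x⟩ = (|0⟩ + |1⟩)/√2, so ⟨+x|ψ⟩ = (-4 + i) / (√2·√11).
P = |-4 + i|² / 22 = 17/22.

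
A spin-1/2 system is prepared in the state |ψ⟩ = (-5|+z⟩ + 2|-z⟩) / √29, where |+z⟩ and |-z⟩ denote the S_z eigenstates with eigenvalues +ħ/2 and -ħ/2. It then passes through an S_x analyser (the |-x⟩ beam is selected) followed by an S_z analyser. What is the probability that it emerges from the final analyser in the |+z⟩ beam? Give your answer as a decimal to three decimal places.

0.422

First analyser (S_x): P(|-x⟩) = |⟨-x|ψ⟩|² = 49/58.
After stage 1 the state is |-x⟩; P(|+z⟩) = |⟨+z|-x⟩|² = 1/2.
Joint probability = 49/58 × 1/2 = 0.422.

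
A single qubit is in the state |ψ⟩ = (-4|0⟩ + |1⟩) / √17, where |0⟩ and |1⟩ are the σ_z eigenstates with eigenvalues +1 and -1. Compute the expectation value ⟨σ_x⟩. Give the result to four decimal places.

-0.4706

⟨σ_x⟩ = 2 Re(a* b)/(|a|²+|b|²) with a = -4, b = 1.
a* b = -4, so ⟨σ_x⟩ = -8/17.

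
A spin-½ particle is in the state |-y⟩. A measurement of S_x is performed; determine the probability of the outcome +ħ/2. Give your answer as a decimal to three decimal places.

In the S_z basis, |-y⟩ = (|+z⟩ - i|-z⟩)/√2 and |+x⟩ = (|+z⟩ + |-z⟩)/√2.
|⟨+x|-y⟩|² = 1/2.

0.500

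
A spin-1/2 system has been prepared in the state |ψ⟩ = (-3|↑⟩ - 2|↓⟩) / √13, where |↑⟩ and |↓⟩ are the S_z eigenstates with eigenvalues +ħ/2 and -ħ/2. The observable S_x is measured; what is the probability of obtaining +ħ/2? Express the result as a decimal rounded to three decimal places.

|+x⟩ = (|↑⟩ + |↓⟩)/√2, so ⟨+x|ψ⟩ = (-5) / (√2·√13).
P = |-5|² / 26 = 25/26.

0.962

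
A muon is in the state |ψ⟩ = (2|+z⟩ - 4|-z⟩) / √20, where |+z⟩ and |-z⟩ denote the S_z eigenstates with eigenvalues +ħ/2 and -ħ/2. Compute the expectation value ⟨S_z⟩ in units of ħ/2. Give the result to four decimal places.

⟨σ_z⟩ = |a|² - |b|² divided by |a|²+|b|², with a, b the |+z⟩, |-z⟩ amplitudes.
= (4 - 16)/20 = -12/20.
⟨S_z⟩ = (ħ/2)·⟨σ_z⟩.

-0.6000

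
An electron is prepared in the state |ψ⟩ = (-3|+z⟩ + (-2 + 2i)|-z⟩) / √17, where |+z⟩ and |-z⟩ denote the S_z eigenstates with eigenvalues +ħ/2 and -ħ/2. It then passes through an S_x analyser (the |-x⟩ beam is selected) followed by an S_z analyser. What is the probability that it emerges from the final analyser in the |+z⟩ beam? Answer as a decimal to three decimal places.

0.074

First analyser (S_x): P(|-x⟩) = |⟨-x|ψ⟩|² = 5/34.
After stage 1 the state is |-x⟩; P(|+z⟩) = |⟨+z|-x⟩|² = 1/2.
Joint probability = 5/34 × 1/2 = 0.074.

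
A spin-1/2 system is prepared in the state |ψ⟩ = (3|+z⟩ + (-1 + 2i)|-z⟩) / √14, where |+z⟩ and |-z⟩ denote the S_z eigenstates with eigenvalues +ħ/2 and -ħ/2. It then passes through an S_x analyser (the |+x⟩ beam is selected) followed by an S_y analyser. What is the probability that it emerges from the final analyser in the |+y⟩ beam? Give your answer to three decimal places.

0.143

First analyser (S_x): P(|+x⟩) = |⟨+x|ψ⟩|² = 8/28.
After stage 1 the state is |+x⟩; P(|+y⟩) = |⟨+y|+x⟩|² = 1/2.
Joint probability = 8/28 × 1/2 = 0.143.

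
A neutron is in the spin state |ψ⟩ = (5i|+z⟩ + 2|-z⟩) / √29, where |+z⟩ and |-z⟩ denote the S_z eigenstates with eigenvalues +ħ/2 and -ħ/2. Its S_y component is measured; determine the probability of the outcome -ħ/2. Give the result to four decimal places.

|-y⟩ = (|+z⟩ - i|-z⟩)/√2, so ⟨-y|ψ⟩ = (7i) / (√2·√29).
P = |7i|² / 58 = 49/58.

0.8448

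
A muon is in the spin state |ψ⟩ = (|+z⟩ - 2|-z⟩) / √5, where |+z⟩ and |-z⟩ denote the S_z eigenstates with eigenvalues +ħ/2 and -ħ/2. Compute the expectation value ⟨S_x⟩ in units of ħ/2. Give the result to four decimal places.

⟨σ_x⟩ = 2 Re(a* b)/(|a|²+|b|²) with a = 1, b = -2.
a* b = -2, so ⟨σ_x⟩ = -4/5.
⟨S_x⟩ = (ħ/2)·⟨σ_x⟩.

-0.8000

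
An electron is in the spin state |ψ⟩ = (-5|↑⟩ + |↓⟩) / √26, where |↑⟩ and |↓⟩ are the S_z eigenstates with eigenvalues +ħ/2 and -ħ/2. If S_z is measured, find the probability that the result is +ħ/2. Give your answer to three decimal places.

0.962

The +ħ/2 outcome corresponds to |↑⟩. Its amplitude in |ψ⟩ is -5/√26.
P = |-5|² / 26 = 25/26.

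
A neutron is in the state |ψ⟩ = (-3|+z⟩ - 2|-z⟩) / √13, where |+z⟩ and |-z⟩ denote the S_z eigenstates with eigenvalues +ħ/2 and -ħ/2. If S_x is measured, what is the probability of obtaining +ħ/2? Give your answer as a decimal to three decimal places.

0.962

|+x⟩ = (|+z⟩ + |-z⟩)/√2, so ⟨+x|ψ⟩ = (-5) / (√2·√13).
P = |-5|² / 26 = 25/26.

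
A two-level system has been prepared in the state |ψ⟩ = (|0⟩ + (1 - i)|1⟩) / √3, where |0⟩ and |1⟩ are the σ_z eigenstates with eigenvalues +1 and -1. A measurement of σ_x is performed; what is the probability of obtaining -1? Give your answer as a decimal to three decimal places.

|-x⟩ = (|0⟩ - |1⟩)/√2, so ⟨-x|ψ⟩ = (i) / (√2·√3).
P = |i|² / 6 = 1/6.

0.167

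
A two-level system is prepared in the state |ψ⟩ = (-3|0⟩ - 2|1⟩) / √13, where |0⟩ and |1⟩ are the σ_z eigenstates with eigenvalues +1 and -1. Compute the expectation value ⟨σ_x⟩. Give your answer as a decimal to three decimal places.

⟨σ_x⟩ = 2 Re(a* b)/(|a|²+|b|²) with a = -3, b = -2.
a* b = 6, so ⟨σ_x⟩ = 12/13.

0.923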